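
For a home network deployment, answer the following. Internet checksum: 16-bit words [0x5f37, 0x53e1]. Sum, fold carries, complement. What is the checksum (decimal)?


Given words: [0x5f37, 0x53e1]
Step 1: Sum all words
Raw sum = 24375 + 21473 = 45848
One's complement = ~45848 & 0xFFFF = 19687

19687


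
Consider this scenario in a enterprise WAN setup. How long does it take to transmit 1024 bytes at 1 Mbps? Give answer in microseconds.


Given: packet = 1024 bytes, bandwidth = 1 Mbps
Packet in bits = 1024 * 8 = 8192 bits
Bandwidth = 1 * 10^6 = 1000000 bps
Time = 8192 / 1000000 seconds
Time in us = 8192 * 10^6 / 1000000 = 8192

8192


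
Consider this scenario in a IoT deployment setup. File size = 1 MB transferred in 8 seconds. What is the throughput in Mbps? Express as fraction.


Given: file = 1 MB, time = 8 s
File in Mb = 1 * 8 = 8 Mb
Throughput = 8 / 8 Mbps
Throughput = 1 Mbps

1


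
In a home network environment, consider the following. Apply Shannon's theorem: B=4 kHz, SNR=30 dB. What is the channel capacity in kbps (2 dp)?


Given: B = 4 kHz, SNR = 30 dB
SNR linear = 10^(30/10) = 1000
1 + SNR = 1001
log2(1001) = 9.9672262588
C = 4 * 1000 * 9.9672262588 = 39868.9050 bps
C = 39.868905 kbps -> 39.87 kbps (2 dp)

39.87


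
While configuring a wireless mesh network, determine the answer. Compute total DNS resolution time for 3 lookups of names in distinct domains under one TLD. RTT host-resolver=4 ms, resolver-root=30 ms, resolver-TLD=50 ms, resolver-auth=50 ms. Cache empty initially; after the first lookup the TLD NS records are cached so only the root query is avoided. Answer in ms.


Lookup 1 (cold cache): local + root + TLD + auth = 4 + 30 + 50 + 50 = 134 ms
Lookups 2..3 (TLD NS cached -> skip root; new domain -> still ask TLD and auth): local + TLD + auth = 4 + 50 + 50 = 104 ms each
Remaining 2 lookups: 2 * 104 = 208 ms
Total = 134 + 208 = 342 ms

342


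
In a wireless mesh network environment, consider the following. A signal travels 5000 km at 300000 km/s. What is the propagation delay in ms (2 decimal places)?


Given: distance = 5000 km, speed = 300000 km/s
Delay = distance / speed = 5000 / 300000 seconds
Delay in ms = 5000 * 1000 / 300000
Delay = 16.6667 ms
Rounded to 2 dp = 16.67 ms

16.67


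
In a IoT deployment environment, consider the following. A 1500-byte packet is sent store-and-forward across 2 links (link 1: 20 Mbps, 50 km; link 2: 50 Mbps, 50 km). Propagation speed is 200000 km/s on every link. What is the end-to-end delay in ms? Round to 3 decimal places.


Packet = 1500 bytes = 12000 bits. Store-and-forward: sum (t_trans + t_prop) per link.
Link 1: t_trans = 12000/(20*10^6) s = 0.6000 ms; t_prop = 50/200000 s = 0.2500 ms; subtotal = 0.8500 ms
Link 2: t_trans = 12000/(50*10^6) s = 0.2400 ms; t_prop = 50/200000 s = 0.2500 ms; subtotal = 0.4900 ms
End-to-end = 0.8500 + 0.4900 = 1.3400 ms -> 1.340 ms (3 dp)

1.340


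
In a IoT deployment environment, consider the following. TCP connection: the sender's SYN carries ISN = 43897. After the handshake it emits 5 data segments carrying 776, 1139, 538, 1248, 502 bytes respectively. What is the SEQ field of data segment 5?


The SYN occupies sequence number ISN = 43897, so the first data byte is ISN + 1 = 43898.
SEQ of data segment i = (ISN + 1) + sum of payload sizes of segments 1..i-1.
Segment 1: SEQ = 43898, payload = 776 bytes
Segment 2: SEQ = 44674, payload = 1139 bytes
Segment 3: SEQ = 45813, payload = 538 bytes
Segment 4: SEQ = 46351, payload = 1248 bytes
Segment 5: SEQ = 47599, payload = 502 bytes
SEQ of segment 5 = 43898 + 776 + 1139 + 538 + 1248 = 47599

47599


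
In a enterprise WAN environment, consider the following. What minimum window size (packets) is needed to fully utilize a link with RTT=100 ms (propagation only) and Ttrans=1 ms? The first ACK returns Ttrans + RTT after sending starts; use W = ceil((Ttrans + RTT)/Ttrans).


Given: Ttrans = 1 ms, RTT = 100 ms (= 2 * Tprop, Tprop = 50 ms)
Time until first ACK returns = Ttrans + RTT = 1 + 100 = 101 ms
Need W * Ttrans >= Ttrans + RTT  ->  W >= (Ttrans + RTT) / Ttrans
(Ttrans + RTT) / Ttrans = 101 / 1 = 101
W_min = ceil(101) = 101

101


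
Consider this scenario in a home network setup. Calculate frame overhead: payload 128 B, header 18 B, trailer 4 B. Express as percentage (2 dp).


Given: payload = 128 B, header = 18 B, trailer = 4 B
Overhead bytes = header + trailer = 18 + 4 = 22
Total frame = payload + overhead = 128 + 22 = 150
Overhead % = 22 / 150 * 100 = 14.6667% -> 14.67% (2 dp)

14.67


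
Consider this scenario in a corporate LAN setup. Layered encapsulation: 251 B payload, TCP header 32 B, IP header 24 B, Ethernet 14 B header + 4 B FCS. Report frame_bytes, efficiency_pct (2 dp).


TCP segment = 251 + 32 = 283 B
IP packet = 283 + 24 = 307 B
Ethernet frame = 307 + 14 + 4 = 325 B
Efficiency = app / frame = 251 / 325 = 0.772308 = 77.2308% -> 77.23% (2 dp)

325, 77.23


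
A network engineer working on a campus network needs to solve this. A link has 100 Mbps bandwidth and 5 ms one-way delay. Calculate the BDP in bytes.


Given: bandwidth = 100 Mbps, delay = 5 ms
BDP in bits = 100 * 10^6 * 5 / 1000
BDP in bits = 500000
BDP in bytes = 500000 / 8 = 62500

62500


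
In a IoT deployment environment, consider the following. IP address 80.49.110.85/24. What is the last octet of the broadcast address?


Given: IP = 80.49.110.85, prefix = /24
Host bits = 32 - 24 = 8
Network last octet = 85 AND mask = 0
Host part size = 2^8 - 1 = 255
Broadcast last octet = 0 OR 255 = 255

255


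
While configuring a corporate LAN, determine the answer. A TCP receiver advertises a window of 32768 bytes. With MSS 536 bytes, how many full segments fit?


Given: RWND = 32768 bytes, MSS = 536 bytes
Full segments = floor(RWND / MSS)
Full segments = floor(32768 / 536)
Full segments = floor(61.1343) = 61

61


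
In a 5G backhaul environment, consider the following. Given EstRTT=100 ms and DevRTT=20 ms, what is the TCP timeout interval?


Given: EstRTT = 100 ms, DevRTT = 20 ms
Timeout = EstRTT + 4 * DevRTT
4 * DevRTT = 4 * 20 = 80
Timeout = 100 + 80 = 180 ms

180


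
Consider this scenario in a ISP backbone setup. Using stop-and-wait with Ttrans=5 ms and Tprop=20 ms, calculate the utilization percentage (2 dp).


Given: Ttrans = 5 ms, Tprop = 20 ms
RTT = 2 * Tprop = 2 * 20 = 40 ms
U = Ttrans / (Ttrans + RTT)
U = 5 / (5 + 40)
U = 5 / 45 = 0.111111
U% = 11.11%

11.11


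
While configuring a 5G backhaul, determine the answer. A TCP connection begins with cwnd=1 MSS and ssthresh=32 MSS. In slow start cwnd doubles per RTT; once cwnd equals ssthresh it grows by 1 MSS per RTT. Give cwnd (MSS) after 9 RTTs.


RTT 0: cwnd = 1 MSS (initial)
RTT 1: cwnd = 2 MSS (slow start, doubled)
RTT 2: cwnd = 4 MSS (slow start, doubled)
RTT 3: cwnd = 8 MSS (slow start, doubled)
RTT 4: cwnd = 16 MSS (slow start, doubled)
RTT 5: cwnd = 32 MSS (slow start, doubled)
RTT 6: cwnd = 33 MSS (congestion avoidance, +1)
RTT 7: cwnd = 34 MSS (congestion avoidance, +1)
RTT 8: cwnd = 35 MSS (congestion avoidance, +1)
RTT 9: cwnd = 36 MSS (congestion avoidance, +1)

36


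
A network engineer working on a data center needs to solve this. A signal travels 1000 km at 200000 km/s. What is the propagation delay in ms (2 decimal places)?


Given: distance = 1000 km, speed = 200000 km/s
Delay = distance / speed = 1000 / 200000 seconds
Delay in ms = 1000 * 1000 / 200000
Delay = 5.0000 ms
Rounded to 2 dp = 5.00 ms

5.00


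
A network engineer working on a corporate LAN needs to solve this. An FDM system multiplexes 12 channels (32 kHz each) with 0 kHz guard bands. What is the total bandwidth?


Given: 12 channels, 32 kHz each, guard = 0 kHz
Channel bandwidth = 12 * 32 = 384 kHz
Guard bands = 11 gaps * 0 kHz = 0 kHz
Total = 384 + 0 = 384 kHz

384


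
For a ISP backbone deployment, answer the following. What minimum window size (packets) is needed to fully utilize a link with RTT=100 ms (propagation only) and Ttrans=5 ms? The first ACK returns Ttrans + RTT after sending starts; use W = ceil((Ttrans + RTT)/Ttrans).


Given: Ttrans = 5 ms, RTT = 100 ms (= 2 * Tprop, Tprop = 50 ms)
Time until first ACK returns = Ttrans + RTT = 5 + 100 = 105 ms
Need W * Ttrans >= Ttrans + RTT  ->  W >= (Ttrans + RTT) / Ttrans
(Ttrans + RTT) / Ttrans = 105 / 5 = 21
W_min = ceil(21) = 21

21


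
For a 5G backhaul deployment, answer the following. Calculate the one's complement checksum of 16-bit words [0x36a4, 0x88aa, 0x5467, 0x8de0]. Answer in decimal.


Given words: [0x36a4, 0x88aa, 0x5467, 0x8de0]
Step 1: Sum all words
Raw sum = 13988 + 34986 + 21607 + 36320 = 106901
Step 2: Fold carry: (41365 + 1) = 41366
One's complement = ~41366 & 0xFFFF = 24169

24169


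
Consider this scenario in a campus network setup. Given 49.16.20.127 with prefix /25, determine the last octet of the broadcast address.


Given: IP = 49.16.20.127, prefix = /25
Host bits = 32 - 25 = 7
Network last octet = 127 AND mask = 0
Host part size = 2^7 - 1 = 127
Broadcast last octet = 0 OR 127 = 127

127


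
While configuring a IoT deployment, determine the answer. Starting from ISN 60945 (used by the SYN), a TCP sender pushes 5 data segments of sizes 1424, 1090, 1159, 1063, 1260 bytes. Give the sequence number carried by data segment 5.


The SYN occupies sequence number ISN = 60945, so the first data byte is ISN + 1 = 60946.
SEQ of data segment i = (ISN + 1) + sum of payload sizes of segments 1..i-1.
Segment 1: SEQ = 60946, payload = 1424 bytes
Segment 2: SEQ = 62370, payload = 1090 bytes
Segment 3: SEQ = 63460, payload = 1159 bytes
Segment 4: SEQ = 64619, payload = 1063 bytes
Segment 5: SEQ = 65682, payload = 1260 bytes
SEQ of segment 5 = 60946 + 1424 + 1090 + 1159 + 1063 = 65682

65682


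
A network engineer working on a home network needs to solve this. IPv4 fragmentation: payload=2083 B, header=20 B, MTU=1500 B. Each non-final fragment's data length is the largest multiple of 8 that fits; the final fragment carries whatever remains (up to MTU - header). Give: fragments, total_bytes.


Max data per non-final fragment = floor((MTU - header)/8)*8 = floor((1500 - 20)/8)*8 = floor(1480/8)*8 = 1480 B
Final fragment needs no 8-byte alignment: it can carry up to MTU - header = 1480 B
Non-final fragments needed = ceil((payload - 1480) / 1480) = ceil(603/1480) = ceil(0.4074) = 1
Number of fragments = 1 + 1 = 2
Fragment sizes (data): 1 * 1480 B + 603 B (last, 603 <= 1480 OK)
Total bytes sent = payload + n_frags * header = 2083 + 2*20 = 2083 + 40 = 2123 B

2, 2123


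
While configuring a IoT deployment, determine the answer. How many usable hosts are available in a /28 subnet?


Given: subnet mask /28
Host bits = 32 - 28 = 4
Total addresses = 2^4 = 16
Usable hosts = 16 - 2 (network + broadcast) = 14

14


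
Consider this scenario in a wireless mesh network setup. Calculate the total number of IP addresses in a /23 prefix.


Given: CIDR prefix /23
Host bits = 32 - 23 = 9
Total addresses = 2^9 = 512

512


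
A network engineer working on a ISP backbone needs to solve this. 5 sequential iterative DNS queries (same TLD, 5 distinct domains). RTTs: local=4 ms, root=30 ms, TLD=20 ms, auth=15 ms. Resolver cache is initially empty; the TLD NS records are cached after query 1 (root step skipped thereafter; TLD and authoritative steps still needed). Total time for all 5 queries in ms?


Lookup 1 (cold cache): local + root + TLD + auth = 4 + 30 + 20 + 15 = 69 ms
Lookups 2..5 (TLD NS cached -> skip root; new domain -> still ask TLD and auth): local + TLD + auth = 4 + 20 + 15 = 39 ms each
Remaining 4 lookups: 4 * 39 = 156 ms
Total = 69 + 156 = 225 ms

225


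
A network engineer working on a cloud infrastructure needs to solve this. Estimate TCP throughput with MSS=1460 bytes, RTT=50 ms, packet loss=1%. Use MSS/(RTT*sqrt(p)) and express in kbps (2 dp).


Given: MSS = 1460 bytes, RTT = 50 ms, loss = 1%
RTT in seconds = 50 / 1000 = 0.05
Loss rate = 1% = 0.01
sqrt(loss) = sqrt(0.01) = 0.1
Throughput (bytes/s) = 1460 / (0.05 * 0.1) = 292000.0000
Throughput (kbps) = 292000.0000 * 8 / 1000 = 2336.000000 -> 2336.00 kbps (2 dp)

2336.00


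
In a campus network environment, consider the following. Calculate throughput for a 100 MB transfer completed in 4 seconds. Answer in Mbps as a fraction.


Given: file = 100 MB, time = 4 s
File in Mb = 100 * 8 = 800 Mb
Throughput = 800 / 4 Mbps
Throughput = 200 Mbps

200


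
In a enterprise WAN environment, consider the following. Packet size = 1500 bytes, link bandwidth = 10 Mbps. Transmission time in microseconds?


Given: packet = 1500 bytes, bandwidth = 10 Mbps
Packet in bits = 1500 * 8 = 12000 bits
Bandwidth = 10 * 10^6 = 10000000 bps
Time = 12000 / 10000000 seconds
Time in us = 12000 * 10^6 / 10000000 = 1200

1200


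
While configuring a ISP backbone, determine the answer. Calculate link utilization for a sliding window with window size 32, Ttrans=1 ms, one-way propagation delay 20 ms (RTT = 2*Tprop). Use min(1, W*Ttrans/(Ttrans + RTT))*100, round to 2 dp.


Given: W = 32, Ttrans = 1 ms, RTT = 40 ms (= 2 * Tprop, Tprop = 20 ms)
Cycle time = Ttrans + RTT = 1 + 40 = 41 ms (first packet sent until its ACK returns)
W * Ttrans = 32 * 1 = 32 ms of sending per cycle
W * Ttrans / (Ttrans + RTT) = 32 / 41 = 0.780488
U = min(1, 0.780488) = 0.780488
U% = 78.05%

78.05


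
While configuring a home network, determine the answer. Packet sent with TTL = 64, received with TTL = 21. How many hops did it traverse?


Given: initial TTL = 64, received TTL = 21
Hops = initial TTL - received TTL
Hops = 64 - 21 = 43

43


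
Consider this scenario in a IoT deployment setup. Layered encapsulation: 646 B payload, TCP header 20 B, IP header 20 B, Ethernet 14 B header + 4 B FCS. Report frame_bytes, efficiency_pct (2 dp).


TCP segment = 646 + 20 = 666 B
IP packet = 666 + 20 = 686 B
Ethernet frame = 686 + 14 + 4 = 704 B
Efficiency = app / frame = 646 / 704 = 0.917614 = 91.7614% -> 91.76% (2 dp)

704, 91.76


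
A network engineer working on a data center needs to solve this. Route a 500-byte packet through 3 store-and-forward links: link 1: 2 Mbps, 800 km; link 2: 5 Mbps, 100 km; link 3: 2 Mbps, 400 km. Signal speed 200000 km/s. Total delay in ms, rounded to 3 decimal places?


Packet = 500 bytes = 4000 bits. Store-and-forward: sum (t_trans + t_prop) per link.
Link 1: t_trans = 4000/(2*10^6) s = 2.0000 ms; t_prop = 800/200000 s = 4.0000 ms; subtotal = 6.0000 ms
Link 2: t_trans = 4000/(5*10^6) s = 0.8000 ms; t_prop = 100/200000 s = 0.5000 ms; subtotal = 1.3000 ms
Link 3: t_trans = 4000/(2*10^6) s = 2.0000 ms; t_prop = 400/200000 s = 2.0000 ms; subtotal = 4.0000 ms
End-to-end = 6.0000 + 1.3000 + 4.0000 = 11.3000 ms -> 11.300 ms (3 dp)

11.300


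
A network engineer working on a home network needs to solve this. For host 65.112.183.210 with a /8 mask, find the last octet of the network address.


Given: IP = 65.112.183.210, prefix = /8
Subnet mask = 255.0.0.0
Last octet of IP: 210
Last octet of mask: 0
Network last octet = 210 AND 0 = 0

0


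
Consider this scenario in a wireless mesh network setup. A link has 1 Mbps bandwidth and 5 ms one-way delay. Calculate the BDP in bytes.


Given: bandwidth = 1 Mbps, delay = 5 ms
BDP in bits = 1 * 10^6 * 5 / 1000
BDP in bits = 5000
BDP in bytes = 5000 / 8 = 625

625


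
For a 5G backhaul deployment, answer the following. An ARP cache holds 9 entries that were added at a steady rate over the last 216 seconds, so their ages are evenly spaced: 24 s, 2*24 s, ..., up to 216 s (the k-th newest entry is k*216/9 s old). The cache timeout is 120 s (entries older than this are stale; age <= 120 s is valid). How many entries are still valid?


Ages are k * 216/9 s for k = 1..9 (spacing = 24.0000 s).
Entry k is valid iff k * 216/9 <= 120 iff k <= 9 * 120 / 216 = 5.0000
n_valid = floor(5.0000) = 5
(n_stale = 9 - 5 = 4)

5


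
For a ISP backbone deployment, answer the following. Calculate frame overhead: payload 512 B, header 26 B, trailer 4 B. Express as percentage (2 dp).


Given: payload = 512 B, header = 26 B, trailer = 4 B
Overhead bytes = header + trailer = 26 + 4 = 30
Total frame = payload + overhead = 512 + 30 = 542
Overhead % = 30 / 542 * 100 = 5.5351% -> 5.54% (2 dp)

5.54


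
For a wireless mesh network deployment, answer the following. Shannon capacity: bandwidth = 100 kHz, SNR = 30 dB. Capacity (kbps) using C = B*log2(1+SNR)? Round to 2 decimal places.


Given: B = 100 kHz, SNR = 30 dB
SNR linear = 10^(30/10) = 1000
1 + SNR = 1001
log2(1001) = 9.9672262588
C = 100 * 1000 * 9.9672262588 = 996722.6259 bps
C = 996.722626 kbps -> 996.72 kbps (2 dp)

996.72


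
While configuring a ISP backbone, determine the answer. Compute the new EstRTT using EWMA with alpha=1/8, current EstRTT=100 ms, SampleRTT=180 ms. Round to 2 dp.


Given: EstRTT = 100 ms, SampleRTT = 180 ms, alpha = 1/8
New EstRTT = (1 - alpha) * EstRTT + alpha * SampleRTT
(7/8) * 100 = 87.5
(1/8) * 180 = 22.5
New EstRTT = 87.5 + 22.5 = 110 ms -> 110.00 ms (2 dp)

110.00


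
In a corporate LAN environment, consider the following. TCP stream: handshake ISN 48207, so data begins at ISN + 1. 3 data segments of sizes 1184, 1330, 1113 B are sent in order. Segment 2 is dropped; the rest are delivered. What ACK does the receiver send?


SYN uses sequence number 48207; first data byte = ISN + 1 = 48208.
Segment 1: SEQ = 48208, len = 1184 B, covers [48208, 49391]
Segment 2: SEQ = 49392, len = 1330 B, covers [49392, 50721] [LOST]
Segment 3: SEQ = 50722, len = 1113 B, covers [50722, 51834]
In-order data received: bytes [48208, 49391] (segments 1..1).
Segment 2 missing -> gap begins at byte 49392; later segments buffered out of order.
Cumulative ACK = next expected in-order byte = 48208 + 1184 = 49392

49392


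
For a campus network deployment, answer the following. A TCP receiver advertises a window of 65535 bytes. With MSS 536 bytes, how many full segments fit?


Given: RWND = 65535 bytes, MSS = 536 bytes
Full segments = floor(RWND / MSS)
Full segments = floor(65535 / 536)
Full segments = floor(122.2668) = 122

122


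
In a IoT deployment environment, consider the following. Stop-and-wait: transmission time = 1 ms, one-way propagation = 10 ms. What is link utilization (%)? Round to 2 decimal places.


Given: Ttrans = 1 ms, Tprop = 10 ms
RTT = 2 * Tprop = 2 * 10 = 20 ms
U = Ttrans / (Ttrans + RTT)
U = 1 / (1 + 20)
U = 1 / 21 = 0.047619
U% = 4.76%

4.76


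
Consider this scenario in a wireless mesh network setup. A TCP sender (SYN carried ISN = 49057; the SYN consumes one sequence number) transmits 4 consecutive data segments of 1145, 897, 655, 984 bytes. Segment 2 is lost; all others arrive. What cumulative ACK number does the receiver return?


SYN uses sequence number 49057; first data byte = ISN + 1 = 49058.
Segment 1: SEQ = 49058, len = 1145 B, covers [49058, 50202]
Segment 2: SEQ = 50203, len = 897 B, covers [50203, 51099] [LOST]
Segment 3: SEQ = 51100, len = 655 B, covers [51100, 51754]
Segment 4: SEQ = 51755, len = 984 B, covers [51755, 52738]
In-order data received: bytes [49058, 50202] (segments 1..1).
Segment 2 missing -> gap begins at byte 50203; later segments buffered out of order.
Cumulative ACK = next expected in-order byte = 49058 + 1145 = 50203

50203


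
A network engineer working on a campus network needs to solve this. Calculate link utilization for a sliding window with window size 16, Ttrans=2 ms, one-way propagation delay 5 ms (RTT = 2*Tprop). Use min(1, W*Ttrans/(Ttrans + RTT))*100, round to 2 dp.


Given: W = 16, Ttrans = 2 ms, RTT = 10 ms (= 2 * Tprop, Tprop = 5 ms)
Cycle time = Ttrans + RTT = 2 + 10 = 12 ms (first packet sent until its ACK returns)
W * Ttrans = 16 * 2 = 32 ms of sending per cycle
W * Ttrans / (Ttrans + RTT) = 32 / 12 = 2.666667
U = min(1, 2.666667) = 1.000000
U% = 100.00%

100.00


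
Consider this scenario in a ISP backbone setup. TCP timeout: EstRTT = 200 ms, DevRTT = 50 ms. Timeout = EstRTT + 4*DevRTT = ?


Given: EstRTT = 200 ms, DevRTT = 50 ms
Timeout = EstRTT + 4 * DevRTT
4 * DevRTT = 4 * 50 = 200
Timeout = 200 + 200 = 400 ms

400


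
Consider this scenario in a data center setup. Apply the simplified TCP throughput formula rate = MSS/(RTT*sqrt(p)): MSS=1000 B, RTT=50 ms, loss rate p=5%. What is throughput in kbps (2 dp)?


Given: MSS = 1000 bytes, RTT = 50 ms, loss = 5%
RTT in seconds = 50 / 1000 = 0.05
Loss rate = 5% = 0.05
sqrt(loss) = sqrt(0.05) = 0.223606797750
Throughput (bytes/s) = 1000 / (0.05 * 0.223606797750) = 89442.7191
Throughput (kbps) = 89442.7191 * 8 / 1000 = 715.541753 -> 715.54 kbps (2 dp)

715.54


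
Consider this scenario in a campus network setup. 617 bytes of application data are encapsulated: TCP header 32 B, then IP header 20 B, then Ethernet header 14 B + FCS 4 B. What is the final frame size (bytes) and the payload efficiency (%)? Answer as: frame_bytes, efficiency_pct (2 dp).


TCP segment = 617 + 32 = 649 B
IP packet = 649 + 20 = 669 B
Ethernet frame = 669 + 14 + 4 = 687 B
Efficiency = app / frame = 617 / 687 = 0.898108 = 89.8108% -> 89.81% (2 dp)

687, 89.81


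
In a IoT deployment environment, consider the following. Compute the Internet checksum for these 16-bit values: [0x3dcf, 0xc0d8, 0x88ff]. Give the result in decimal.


Given words: [0x3dcf, 0xc0d8, 0x88ff]
Step 1: Sum all words
Raw sum = 15823 + 49368 + 35071 = 100262
Step 2: Fold carry: (34726 + 1) = 34727
One's complement = ~34727 & 0xFFFF = 30808

30808


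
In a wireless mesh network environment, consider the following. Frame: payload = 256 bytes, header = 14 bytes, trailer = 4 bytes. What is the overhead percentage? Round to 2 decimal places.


Given: payload = 256 B, header = 14 B, trailer = 4 B
Overhead bytes = header + trailer = 14 + 4 = 18
Total frame = payload + overhead = 256 + 18 = 274
Overhead % = 18 / 274 * 100 = 6.5693% -> 6.57% (2 dp)

6.57


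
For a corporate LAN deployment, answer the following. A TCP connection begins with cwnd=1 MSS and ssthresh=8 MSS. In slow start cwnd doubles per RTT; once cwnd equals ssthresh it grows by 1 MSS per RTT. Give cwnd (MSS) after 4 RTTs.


RTT 0: cwnd = 1 MSS (initial)
RTT 1: cwnd = 2 MSS (slow start, doubled)
RTT 2: cwnd = 4 MSS (slow start, doubled)
RTT 3: cwnd = 8 MSS (slow start, doubled)
RTT 4: cwnd = 9 MSS (congestion avoidance, +1)

9


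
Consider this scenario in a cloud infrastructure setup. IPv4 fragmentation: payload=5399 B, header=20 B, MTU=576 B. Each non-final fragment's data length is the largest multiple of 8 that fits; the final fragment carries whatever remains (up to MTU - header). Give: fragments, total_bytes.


Max data per non-final fragment = floor((MTU - header)/8)*8 = floor((576 - 20)/8)*8 = floor(556/8)*8 = 552 B
Final fragment needs no 8-byte alignment: it can carry up to MTU - header = 556 B
Non-final fragments needed = ceil((payload - 556) / 552) = ceil(4843/552) = ceil(8.7736) = 9
Number of fragments = 9 + 1 = 10
Fragment sizes (data): 9 * 552 B + 431 B (last, 431 <= 556 OK)
Total bytes sent = payload + n_frags * header = 5399 + 10*20 = 5399 + 200 = 5599 B

10, 5599


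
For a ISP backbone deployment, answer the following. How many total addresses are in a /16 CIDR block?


Given: CIDR prefix /16
Host bits = 32 - 16 = 16
Total addresses = 2^16 = 65536

65536


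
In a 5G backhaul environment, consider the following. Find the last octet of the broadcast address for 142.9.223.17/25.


Given: IP = 142.9.223.17, prefix = /25
Host bits = 32 - 25 = 7
Network last octet = 17 AND mask = 0
Host part size = 2^7 - 1 = 127
Broadcast last octet = 0 OR 127 = 127

127


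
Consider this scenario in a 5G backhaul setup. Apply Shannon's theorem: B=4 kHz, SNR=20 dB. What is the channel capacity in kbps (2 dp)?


Given: B = 4 kHz, SNR = 20 dB
SNR linear = 10^(20/10) = 100
1 + SNR = 101
log2(101) = 6.6582114828
C = 4 * 1000 * 6.6582114828 = 26632.8459 bps
C = 26.632846 kbps -> 26.63 kbps (2 dp)

26.63


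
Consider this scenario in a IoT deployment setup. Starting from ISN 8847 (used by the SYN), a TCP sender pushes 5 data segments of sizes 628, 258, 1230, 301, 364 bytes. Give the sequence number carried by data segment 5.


The SYN occupies sequence number ISN = 8847, so the first data byte is ISN + 1 = 8848.
SEQ of data segment i = (ISN + 1) + sum of payload sizes of segments 1..i-1.
Segment 1: SEQ = 8848, payload = 628 bytes
Segment 2: SEQ = 9476, payload = 258 bytes
Segment 3: SEQ = 9734, payload = 1230 bytes
Segment 4: SEQ = 10964, payload = 301 bytes
Segment 5: SEQ = 11265, payload = 364 bytes
SEQ of segment 5 = 8848 + 628 + 258 + 1230 + 301 = 11265

11265


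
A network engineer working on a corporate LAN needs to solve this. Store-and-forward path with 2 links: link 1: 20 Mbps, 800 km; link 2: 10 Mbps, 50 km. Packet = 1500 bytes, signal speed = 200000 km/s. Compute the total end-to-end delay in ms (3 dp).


Packet = 1500 bytes = 12000 bits. Store-and-forward: sum (t_trans + t_prop) per link.
Link 1: t_trans = 12000/(20*10^6) s = 0.6000 ms; t_prop = 800/200000 s = 4.0000 ms; subtotal = 4.6000 ms
Link 2: t_trans = 12000/(10*10^6) s = 1.2000 ms; t_prop = 50/200000 s = 0.2500 ms; subtotal = 1.4500 ms
End-to-end = 4.6000 + 1.4500 = 6.0500 ms -> 6.050 ms (3 dp)

6.050


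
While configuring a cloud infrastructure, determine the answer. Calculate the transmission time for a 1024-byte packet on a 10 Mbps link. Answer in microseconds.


Given: packet = 1024 bytes, bandwidth = 10 Mbps
Packet in bits = 1024 * 8 = 8192 bits
Bandwidth = 10 * 10^6 = 10000000 bps
Time = 8192 / 10000000 seconds
Time in us = 8192 * 10^6 / 10000000 = 819.2

819.2


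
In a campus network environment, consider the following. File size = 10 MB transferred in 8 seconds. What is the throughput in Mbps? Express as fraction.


Given: file = 10 MB, time = 8 s
File in Mb = 10 * 8 = 80 Mb
Throughput = 80 / 8 Mbps
Throughput = 10 Mbps

10


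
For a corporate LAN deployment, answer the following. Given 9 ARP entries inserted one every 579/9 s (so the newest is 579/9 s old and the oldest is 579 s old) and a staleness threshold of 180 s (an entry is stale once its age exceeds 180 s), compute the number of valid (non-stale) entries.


Ages are k * 579/9 s for k = 1..9 (spacing = 64.3333 s).
Entry k is valid iff k * 579/9 <= 180 iff k <= 9 * 180 / 579 = 2.7979
n_valid = floor(2.7979) = 2
(n_stale = 9 - 2 = 7)

2


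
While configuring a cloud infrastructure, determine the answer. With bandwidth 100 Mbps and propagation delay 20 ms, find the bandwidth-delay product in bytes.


Given: bandwidth = 100 Mbps, delay = 20 ms
BDP in bits = 100 * 10^6 * 20 / 1000
BDP in bits = 2000000
BDP in bytes = 2000000 / 8 = 250000

250000


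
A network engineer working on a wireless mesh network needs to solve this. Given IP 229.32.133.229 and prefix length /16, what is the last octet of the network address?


Given: IP = 229.32.133.229, prefix = /16
Subnet mask = 255.255.0.0
Last octet of IP: 229
Last octet of mask: 0
Network last octet = 229 AND 0 = 0

0


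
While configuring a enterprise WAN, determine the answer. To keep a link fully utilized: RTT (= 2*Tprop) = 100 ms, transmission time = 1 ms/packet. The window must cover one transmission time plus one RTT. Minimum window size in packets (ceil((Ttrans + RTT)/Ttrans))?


Given: Ttrans = 1 ms, RTT = 100 ms (= 2 * Tprop, Tprop = 50 ms)
Time until first ACK returns = Ttrans + RTT = 1 + 100 = 101 ms
Need W * Ttrans >= Ttrans + RTT  ->  W >= (Ttrans + RTT) / Ttrans
(Ttrans + RTT) / Ttrans = 101 / 1 = 101
W_min = ceil(101) = 101

101


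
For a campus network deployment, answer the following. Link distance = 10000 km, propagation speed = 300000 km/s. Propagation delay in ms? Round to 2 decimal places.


Given: distance = 10000 km, speed = 300000 km/s
Delay = distance / speed = 10000 / 300000 seconds
Delay in ms = 10000 * 1000 / 300000
Delay = 33.3333 ms
Rounded to 2 dp = 33.33 ms

33.33


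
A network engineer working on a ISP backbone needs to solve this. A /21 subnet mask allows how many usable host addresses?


Given: subnet mask /21
Host bits = 32 - 21 = 11
Total addresses = 2^11 = 2048
Usable hosts = 2048 - 2 (network + broadcast) = 2046

2046


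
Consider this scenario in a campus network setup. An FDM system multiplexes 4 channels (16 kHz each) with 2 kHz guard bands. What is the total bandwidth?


Given: 4 channels, 16 kHz each, guard = 2 kHz
Channel bandwidth = 4 * 16 = 64 kHz
Guard bands = 3 gaps * 2 kHz = 6 kHz
Total = 64 + 6 = 70 kHz

70


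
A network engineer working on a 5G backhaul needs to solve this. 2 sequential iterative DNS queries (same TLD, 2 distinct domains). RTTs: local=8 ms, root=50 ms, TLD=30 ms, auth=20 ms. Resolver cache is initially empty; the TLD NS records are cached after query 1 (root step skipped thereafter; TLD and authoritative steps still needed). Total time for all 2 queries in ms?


Lookup 1 (cold cache): local + root + TLD + auth = 8 + 50 + 30 + 20 = 108 ms
Lookups 2..2 (TLD NS cached -> skip root; new domain -> still ask TLD and auth): local + TLD + auth = 8 + 30 + 20 = 58 ms each
Remaining 1 lookups: 1 * 58 = 58 ms
Total = 108 + 58 = 166 ms

166


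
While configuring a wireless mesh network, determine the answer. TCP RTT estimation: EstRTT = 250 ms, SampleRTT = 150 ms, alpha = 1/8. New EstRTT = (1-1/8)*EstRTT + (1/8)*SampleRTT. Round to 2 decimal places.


Given: EstRTT = 250 ms, SampleRTT = 150 ms, alpha = 1/8
New EstRTT = (1 - alpha) * EstRTT + alpha * SampleRTT
(7/8) * 250 = 218.75
(1/8) * 150 = 18.75
New EstRTT = 218.75 + 18.75 = 237.5 ms -> 237.50 ms (2 dp)

237.50


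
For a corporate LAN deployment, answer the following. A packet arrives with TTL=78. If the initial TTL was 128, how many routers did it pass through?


Given: initial TTL = 128, received TTL = 78
Hops = initial TTL - received TTL
Hops = 128 - 78 = 50

50


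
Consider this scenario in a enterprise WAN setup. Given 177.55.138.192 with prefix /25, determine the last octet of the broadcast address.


Given: IP = 177.55.138.192, prefix = /25
Host bits = 32 - 25 = 7
Network last octet = 192 AND mask = 128
Host part size = 2^7 - 1 = 127
Broadcast last octet = 128 OR 127 = 255

255


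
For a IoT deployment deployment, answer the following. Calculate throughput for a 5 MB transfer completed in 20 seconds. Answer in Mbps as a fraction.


Given: file = 5 MB, time = 20 s
File in Mb = 5 * 8 = 40 Mb
Throughput = 40 / 20 Mbps
Throughput = 2 Mbps

2


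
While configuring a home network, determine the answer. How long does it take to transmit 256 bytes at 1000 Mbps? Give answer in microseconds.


Given: packet = 256 bytes, bandwidth = 1000 Mbps
Packet in bits = 256 * 8 = 2048 bits
Bandwidth = 1000 * 10^6 = 1000000000 bps
Time = 2048 / 1000000000 seconds
Time in us = 2048 * 10^6 / 1000000000 = 2.048

2.048


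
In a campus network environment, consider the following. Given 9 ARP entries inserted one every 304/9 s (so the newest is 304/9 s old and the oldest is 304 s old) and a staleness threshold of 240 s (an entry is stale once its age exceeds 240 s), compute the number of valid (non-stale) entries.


Ages are k * 304/9 s for k = 1..9 (spacing = 33.7778 s).
Entry k is valid iff k * 304/9 <= 240 iff k <= 9 * 240 / 304 = 7.1053
n_valid = floor(7.1053) = 7
(n_stale = 9 - 7 = 2)

7


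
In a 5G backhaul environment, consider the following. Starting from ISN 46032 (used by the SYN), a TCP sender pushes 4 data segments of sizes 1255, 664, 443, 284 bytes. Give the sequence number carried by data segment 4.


The SYN occupies sequence number ISN = 46032, so the first data byte is ISN + 1 = 46033.
SEQ of data segment i = (ISN + 1) + sum of payload sizes of segments 1..i-1.
Segment 1: SEQ = 46033, payload = 1255 bytes
Segment 2: SEQ = 47288, payload = 664 bytes
Segment 3: SEQ = 47952, payload = 443 bytes
Segment 4: SEQ = 48395, payload = 284 bytes
SEQ of segment 4 = 46033 + 1255 + 664 + 443 = 48395

48395


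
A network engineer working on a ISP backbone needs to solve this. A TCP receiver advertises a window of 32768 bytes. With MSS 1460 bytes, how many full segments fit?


Given: RWND = 32768 bytes, MSS = 1460 bytes
Full segments = floor(RWND / MSS)
Full segments = floor(32768 / 1460)
Full segments = floor(22.4438) = 22

22


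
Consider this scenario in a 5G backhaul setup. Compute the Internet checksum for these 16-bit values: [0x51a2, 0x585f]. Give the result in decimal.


Given words: [0x51a2, 0x585f]
Step 1: Sum all words
Raw sum = 20898 + 22623 = 43521
One's complement = ~43521 & 0xFFFF = 22014

22014


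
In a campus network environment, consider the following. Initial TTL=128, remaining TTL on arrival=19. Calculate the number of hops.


Given: initial TTL = 128, received TTL = 19
Hops = initial TTL - received TTL
Hops = 128 - 19 = 109

109


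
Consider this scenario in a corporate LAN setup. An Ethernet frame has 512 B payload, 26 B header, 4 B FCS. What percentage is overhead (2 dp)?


Given: payload = 512 B, header = 26 B, trailer = 4 B
Overhead bytes = header + trailer = 26 + 4 = 30
Total frame = payload + overhead = 512 + 30 = 542
Overhead % = 30 / 542 * 100 = 5.5351% -> 5.54% (2 dp)

5.54


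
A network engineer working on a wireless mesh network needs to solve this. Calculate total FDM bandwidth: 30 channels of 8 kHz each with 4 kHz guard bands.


Given: 30 channels, 8 kHz each, guard = 4 kHz
Channel bandwidth = 30 * 8 = 240 kHz
Guard bands = 29 gaps * 4 kHz = 116 kHz
Total = 240 + 116 = 356 kHz

356


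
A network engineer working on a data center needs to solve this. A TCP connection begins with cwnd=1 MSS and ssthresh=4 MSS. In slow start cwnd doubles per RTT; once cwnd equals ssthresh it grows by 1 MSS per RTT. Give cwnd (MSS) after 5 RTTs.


RTT 0: cwnd = 1 MSS (initial)
RTT 1: cwnd = 2 MSS (slow start, doubled)
RTT 2: cwnd = 4 MSS (slow start, doubled)
RTT 3: cwnd = 5 MSS (congestion avoidance, +1)
RTT 4: cwnd = 6 MSS (congestion avoidance, +1)
RTT 5: cwnd = 7 MSS (congestion avoidance, +1)

7


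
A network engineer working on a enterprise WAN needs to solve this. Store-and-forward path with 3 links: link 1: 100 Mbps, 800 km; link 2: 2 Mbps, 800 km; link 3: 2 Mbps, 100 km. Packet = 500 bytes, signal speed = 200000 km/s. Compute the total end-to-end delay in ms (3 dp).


Packet = 500 bytes = 4000 bits. Store-and-forward: sum (t_trans + t_prop) per link.
Link 1: t_trans = 4000/(100*10^6) s = 0.0400 ms; t_prop = 800/200000 s = 4.0000 ms; subtotal = 4.0400 ms
Link 2: t_trans = 4000/(2*10^6) s = 2.0000 ms; t_prop = 800/200000 s = 4.0000 ms; subtotal = 6.0000 ms
Link 3: t_trans = 4000/(2*10^6) s = 2.0000 ms; t_prop = 100/200000 s = 0.5000 ms; subtotal = 2.5000 ms
End-to-end = 4.0400 + 6.0000 + 2.5000 = 12.5400 ms -> 12.540 ms (3 dp)

12.540


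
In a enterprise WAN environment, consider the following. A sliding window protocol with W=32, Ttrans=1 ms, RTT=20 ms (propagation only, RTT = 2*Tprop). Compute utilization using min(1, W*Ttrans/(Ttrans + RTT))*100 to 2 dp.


Given: W = 32, Ttrans = 1 ms, RTT = 20 ms (= 2 * Tprop, Tprop = 10 ms)
Cycle time = Ttrans + RTT = 1 + 20 = 21 ms (first packet sent until its ACK returns)
W * Ttrans = 32 * 1 = 32 ms of sending per cycle
W * Ttrans / (Ttrans + RTT) = 32 / 21 = 1.523810
U = min(1, 1.523810) = 1.000000
U% = 100.00%

100.00


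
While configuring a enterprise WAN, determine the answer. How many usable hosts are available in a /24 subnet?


Given: subnet mask /24
Host bits = 32 - 24 = 8
Total addresses = 2^8 = 256
Usable hosts = 256 - 2 (network + broadcast) = 254

254


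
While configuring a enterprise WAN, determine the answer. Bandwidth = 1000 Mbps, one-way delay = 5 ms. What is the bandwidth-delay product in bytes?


Given: bandwidth = 1000 Mbps, delay = 5 ms
BDP in bits = 1000 * 10^6 * 5 / 1000
BDP in bits = 5000000
BDP in bytes = 5000000 / 8 = 625000

625000


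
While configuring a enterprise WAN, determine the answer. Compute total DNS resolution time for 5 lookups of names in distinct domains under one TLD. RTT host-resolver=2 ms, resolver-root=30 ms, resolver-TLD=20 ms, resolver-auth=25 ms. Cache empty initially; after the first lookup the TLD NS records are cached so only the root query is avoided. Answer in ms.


Lookup 1 (cold cache): local + root + TLD + auth = 2 + 30 + 20 + 25 = 77 ms
Lookups 2..5 (TLD NS cached -> skip root; new domain -> still ask TLD and auth): local + TLD + auth = 2 + 20 + 25 = 47 ms each
Remaining 4 lookups: 4 * 47 = 188 ms
Total = 77 + 188 = 265 ms

265


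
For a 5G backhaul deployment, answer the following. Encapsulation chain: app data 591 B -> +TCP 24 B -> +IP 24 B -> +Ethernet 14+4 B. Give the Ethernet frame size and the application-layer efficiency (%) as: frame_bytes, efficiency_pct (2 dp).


TCP segment = 591 + 24 = 615 B
IP packet = 615 + 24 = 639 B
Ethernet frame = 639 + 14 + 4 = 657 B
Efficiency = app / frame = 591 / 657 = 0.899543 = 89.9543% -> 89.95% (2 dp)

657, 89.95


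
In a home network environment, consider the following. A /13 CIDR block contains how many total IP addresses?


Given: CIDR prefix /13
Host bits = 32 - 13 = 19
Total addresses = 2^19 = 524288

524288


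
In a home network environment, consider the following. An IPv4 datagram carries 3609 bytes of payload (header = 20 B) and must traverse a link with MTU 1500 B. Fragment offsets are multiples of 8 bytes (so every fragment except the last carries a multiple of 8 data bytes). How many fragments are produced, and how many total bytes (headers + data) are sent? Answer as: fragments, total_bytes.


Max data per non-final fragment = floor((MTU - header)/8)*8 = floor((1500 - 20)/8)*8 = floor(1480/8)*8 = 1480 B
Final fragment needs no 8-byte alignment: it can carry up to MTU - header = 1480 B
Non-final fragments needed = ceil((payload - 1480) / 1480) = ceil(2129/1480) = ceil(1.4385) = 2
Number of fragments = 2 + 1 = 3
Fragment sizes (data): 2 * 1480 B + 649 B (last, 649 <= 1480 OK)
Total bytes sent = payload + n_frags * header = 3609 + 3*20 = 3609 + 60 = 3669 B

3, 3669


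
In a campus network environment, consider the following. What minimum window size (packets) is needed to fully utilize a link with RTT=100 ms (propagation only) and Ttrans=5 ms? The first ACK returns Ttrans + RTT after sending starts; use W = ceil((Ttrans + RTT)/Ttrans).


Given: Ttrans = 5 ms, RTT = 100 ms (= 2 * Tprop, Tprop = 50 ms)
Time until first ACK returns = Ttrans + RTT = 5 + 100 = 105 ms
Need W * Ttrans >= Ttrans + RTT  ->  W >= (Ttrans + RTT) / Ttrans
(Ttrans + RTT) / Ttrans = 105 / 5 = 21
W_min = ceil(21) = 21

21


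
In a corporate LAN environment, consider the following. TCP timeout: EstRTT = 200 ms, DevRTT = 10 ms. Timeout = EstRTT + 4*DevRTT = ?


Given: EstRTT = 200 ms, DevRTT = 10 ms
Timeout = EstRTT + 4 * DevRTT
4 * DevRTT = 4 * 10 = 40
Timeout = 200 + 40 = 240 ms

240


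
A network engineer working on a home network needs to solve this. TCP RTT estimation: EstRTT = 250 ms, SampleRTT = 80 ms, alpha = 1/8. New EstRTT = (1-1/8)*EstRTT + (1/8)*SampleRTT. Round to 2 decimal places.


Given: EstRTT = 250 ms, SampleRTT = 80 ms, alpha = 1/8
New EstRTT = (1 - alpha) * EstRTT + alpha * SampleRTT
(7/8) * 250 = 218.75
(1/8) * 80 = 10
New EstRTT = 218.75 + 10 = 228.75 ms -> 228.75 ms (2 dp)

228.75


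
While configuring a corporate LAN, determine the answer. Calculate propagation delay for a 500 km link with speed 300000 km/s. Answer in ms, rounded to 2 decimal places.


Given: distance = 500 km, speed = 300000 km/s
Delay = distance / speed = 500 / 300000 seconds
Delay in ms = 500 * 1000 / 300000
Delay = 1.6667 ms
Rounded to 2 dp = 1.67 ms

1.67


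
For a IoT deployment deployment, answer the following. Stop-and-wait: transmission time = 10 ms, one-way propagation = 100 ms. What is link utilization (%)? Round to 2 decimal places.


Given: Ttrans = 10 ms, Tprop = 100 ms
RTT = 2 * Tprop = 2 * 100 = 200 ms
U = Ttrans / (Ttrans + RTT)
U = 10 / (10 + 200)
U = 10 / 210 = 0.047619
U% = 4.76%

4.76


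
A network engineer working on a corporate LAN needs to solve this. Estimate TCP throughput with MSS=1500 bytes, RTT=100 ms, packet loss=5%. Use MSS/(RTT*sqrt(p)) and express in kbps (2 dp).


Given: MSS = 1500 bytes, RTT = 100 ms, loss = 5%
RTT in seconds = 100 / 1000 = 0.1
Loss rate = 5% = 0.05
sqrt(loss) = sqrt(0.05) = 0.223606797750
Throughput (bytes/s) = 1500 / (0.1 * 0.223606797750) = 67082.0393
Throughput (kbps) = 67082.0393 * 8 / 1000 = 536.656315 -> 536.66 kbps (2 dp)

536.66
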